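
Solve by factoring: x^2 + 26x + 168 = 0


We need two numbers that multiply to 168 and add to 26.
Those numbers are 14 and 12 (since 14 * 12 = 168 and 14 + 12 = 26).
So x^2 + 26x + 168 = (x + 14)(x + 12) = 0
Setting each factor to zero: x = -14 or x = -12

x = -14, x = -12


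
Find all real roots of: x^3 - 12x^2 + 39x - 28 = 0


Let p(x) = x^3 - 12x^2 + 39x - 28. By the rational root theorem (leading coefficient 1), any rational root is an integer divisor of 28: try ±1, ±2, ... in turn.
Test x = 1: value = 0 ✓, so (x - 1) is a factor.
Synthetic division by (x - 1): bring down 1; 1(1) - 12 = -11; (-11)(1) + 39 = 28; 28(1) - 28 = 0 → quotient x^2 - 11x + 28, remainder 0.
Solve the quadratic x^2 - 11x + 28 = 0: discriminant = (-11)^2 - 4(1)(28) = 121 - 112 = 9.
sqrt(9) = 3, so x = (11 ± 3)/2: x = 7 or x = 4.

x = 1, x = 4, x = 7


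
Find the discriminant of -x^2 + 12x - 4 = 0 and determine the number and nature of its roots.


For ax^2 + bx + c = 0, discriminant D = b^2 - 4ac
Here a = -1, b = 12, c = -4
D = (12)^2 - 4(-1)(-4) = 144 - 16 = 128

D = 128 > 0 but not a perfect square
The equation has 2 distinct real irrational roots.

Discriminant = 128, 2 distinct real irrational roots


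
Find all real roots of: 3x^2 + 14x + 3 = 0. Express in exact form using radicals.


Using the quadratic formula: x = (-b ± sqrt(b^2 - 4ac)) / (2a)
Here a = 3, b = 14, c = 3
Discriminant = b^2 - 4ac = 14^2 - 4(3)(3) = 196 - 36 = 160
Since discriminant = 160 > 0, there are two real roots.
x = (-14 ± 4*sqrt(10)) / 6
Simplifying: x = (-7 ± 2*sqrt(10)) / 3
Numerically: x ≈ -0.2251 or x ≈ -4.4415

x = (-7 + 2*sqrt(10)) / 3 or x = (-7 - 2*sqrt(10)) / 3


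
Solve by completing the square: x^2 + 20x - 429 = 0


Start: x^2 + 20x - 429 = 0
Move constant: x^2 + 20x = 429
Half of 20 is 10, squared is 100
Add 100 to both sides: x^2 + 20x + 100 = 529
(x + 10)^2 = 529
x + 10 = ±23
x = -10 + 23 = 13 or x = -10 - 23 = -33

x = -33, x = 13


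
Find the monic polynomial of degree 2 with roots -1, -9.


A monic polynomial with roots -1, -9 is:
p(x) = (x + 1)(x + 9)
After multiplying by (x + 1): x + 1
After multiplying by (x + 9): x^2 + 10x + 9

x^2 + 10x + 9


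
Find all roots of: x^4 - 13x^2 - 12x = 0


The constant term is 0, so x = 0 is a root. Factor out x:
  x^3 - 13x - 12 = 0
Let p(x) = x^3 - 13x - 12. By the rational root theorem (leading coefficient 1), any rational root is an integer divisor of 12: try ±1, ±2, ... in turn.
Test x = 1: value = -24 ≠ 0.
Test x = -1: value = 0 ✓, so (x + 1) is a factor.
Synthetic division by (x + 1): bring down 1; 1(-1) + 0 = -1; (-1)(-1) - 13 = -12; (-12)(-1) - 12 = 0 → quotient x^2 - x - 12, remainder 0.
Solve the quadratic x^2 - x - 12 = 0: discriminant = (-1)^2 - 4(1)(-12) = 1 + 48 = 49.
sqrt(49) = 7, so x = (1 ± 7)/2: x = 4 or x = -3.
Collecting all roots found:

x = -3, x = -1, x = 0, x = 4


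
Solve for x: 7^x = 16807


Express both sides with the same base.
16807 = 7^5
Since the bases match: x = 5

x = 5


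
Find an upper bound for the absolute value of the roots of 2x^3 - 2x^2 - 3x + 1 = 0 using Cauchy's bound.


Cauchy's bound: all roots r satisfy |r| <= 1 + max(|a_i/a_n|) for i = 0,...,n-1
where a_n is the leading coefficient.

Coefficients: [2, -2, -3, 1]
Leading coefficient a_n = 2
Ratios |a_i/a_n|: 1, 3/2, 1/2
Maximum ratio: 3/2
Cauchy's bound: |r| <= 1 + 3/2 = 5/2

Upper bound = 5/2


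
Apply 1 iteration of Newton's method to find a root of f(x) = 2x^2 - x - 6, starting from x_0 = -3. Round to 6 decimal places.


Newton's method: x_(n+1) = x_n - f(x_n)/f'(x_n)
f(x) = 2x^2 - x - 6
f'(x) = 4x - 1

Iteration 1:
  f(-3.000000) = 15.000000
  f'(-3.000000) = -13.000000
  x_1 = -3.000000 - (15.000000)/(-13.000000) = -1.846154

x_1 = -1.846154


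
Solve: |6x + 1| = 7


An absolute value equation |expr| = 7 gives two cases:
Case 1: 6x + 1 = 7
  6x = 6, so x = 1
Case 2: 6x + 1 = -7
  6x = -8, so x = -4/3

x = -4/3, x = 1


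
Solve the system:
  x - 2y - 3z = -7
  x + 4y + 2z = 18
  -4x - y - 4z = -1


Using Cramer's rule. Expand each determinant along the first row.
D  = 1*[4*(-4) - 2*(-1)] - (-2)*[1*(-4) - 2*(-4)] + (-3)*[1*(-1) - 4*(-4)]
  = 1*(-14) - (-2)*(4) + (-3)*(15) = -51
Dx = (-7)*[4*(-4) - 2*(-1)] - (-2)*[18*(-4) - 2*(-1)] + (-3)*[18*(-1) - 4*(-1)]
  = (-7)*(-14) - (-2)*(-70) + (-3)*(-14) = 0
Dy = 1*[18*(-4) - 2*(-1)] - (-7)*[1*(-4) - 2*(-4)] + (-3)*[1*(-1) - 18*(-4)]
  = 1*(-70) - (-7)*(4) + (-3)*(71) = -255
Dz = 1*[4*(-1) - 18*(-1)] - (-2)*[1*(-1) - 18*(-4)] + (-7)*[1*(-1) - 4*(-4)]
  = 1*(14) - (-2)*(71) + (-7)*(15) = 51
x = Dx/D = 0/-51 = 0, y = Dy/D = -255/-51 = 5, z = Dz/D = 51/-51 = -1
Check eq1: (1)(0) + (-2)(5) + (-3)(-1) = -7 = -7 ✓
Check eq2: (1)(0) + (4)(5) + (2)(-1) = 18 = 18 ✓
Check eq3: (-4)(0) + (-1)(5) + (-4)(-1) = -1 = -1 ✓

x = 0, y = 5, z = -1


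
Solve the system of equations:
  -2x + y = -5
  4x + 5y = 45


Using Cramer's rule:
Determinant D = (-2)(5) - (4)(1) = -10 - 4 = -14
Dx = (-5)(5) - (45)(1) = -25 - 45 = -70
Dy = (-2)(45) - (4)(-5) = -90 + 20 = -70
x = Dx/D = -70/-14 = 5
y = Dy/D = -70/-14 = 5

x = 5, y = 5


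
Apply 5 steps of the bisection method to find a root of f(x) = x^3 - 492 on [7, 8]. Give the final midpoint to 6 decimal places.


f(x) = x^3 - 492
f(7) = -149 < 0
f(8) = 20 > 0

Step 1: midpoint = (7.000000 + 8.000000)/2 = 7.500000
  f(7.500000) = -70.125000
  f(mid) < 0, so root is in [7.500000, 8.000000]

Step 2: midpoint = (7.500000 + 8.000000)/2 = 7.750000
  f(7.750000) = -26.515625
  f(mid) < 0, so root is in [7.750000, 8.000000]

Step 3: midpoint = (7.750000 + 8.000000)/2 = 7.875000
  f(7.875000) = -3.626953
  f(mid) < 0, so root is in [7.875000, 8.000000]

Step 4: midpoint = (7.875000 + 8.000000)/2 = 7.937500
  f(7.937500) = 8.093506
  f(mid) > 0, so root is in [7.875000, 7.937500]

Step 5: midpoint = (7.875000 + 7.937500)/2 = 7.906250
  f(7.906250) = 2.210114
  f(mid) > 0, so root is in [7.875000, 7.906250]

midpoint = 7.906250


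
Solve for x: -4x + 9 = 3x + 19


Starting with: -4x + 9 = 3x + 19
Move all x terms to left: (-4 - 3)x = 19 - 9
Simplify: -7x = 10
Divide both sides by -7: x = -10/7

x = -10/7


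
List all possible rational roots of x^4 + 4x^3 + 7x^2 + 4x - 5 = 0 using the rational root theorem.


Rational root theorem: possible roots are ±p/q where:
  p divides the constant term (-5): p ∈ {1, 5}
  q divides the leading coefficient (1): q ∈ {1}

All possible rational roots: -5, -1, 1, 5

-5, -1, 1, 5


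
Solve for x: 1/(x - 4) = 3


Multiply both sides by (x - 4): 1 = 3(x - 4)
Distribute: 1 = 3x - 12
3x = 1 + 12 = 13
x = 13/3

x = 13/3


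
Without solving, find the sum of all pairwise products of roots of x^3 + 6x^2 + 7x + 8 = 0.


By Vieta's formulas for x^3 + bx^2 + cx + d = 0:
  r1 + r2 + r3 = -b/a = -6
  r1*r2 + r1*r3 + r2*r3 = c/a = 7
  r1*r2*r3 = -d/a = -8


Sum of pairwise products = 7


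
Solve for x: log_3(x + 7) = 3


Convert to exponential form: x + 7 = 3^3 = 27
x = 27 - 7 = 20
Check: log_3(20 + 7) = log_3(27) = log_3(27) = 3 ✓

x = 20


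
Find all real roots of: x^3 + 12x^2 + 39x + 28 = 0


Let p(x) = x^3 + 12x^2 + 39x + 28. By the rational root theorem (leading coefficient 1), any rational root is an integer divisor of 28: try ±1, ±2, ... in turn.
Test x = 1: value = 80 ≠ 0.
Test x = -1: value = 0 ✓, so (x + 1) is a factor.
Synthetic division by (x + 1): bring down 1; 1(-1) + 12 = 11; 11(-1) + 39 = 28; 28(-1) + 28 = 0 → quotient x^2 + 11x + 28, remainder 0.
Solve the quadratic x^2 + 11x + 28 = 0: discriminant = 11^2 - 4(1)(28) = 121 - 112 = 9.
sqrt(9) = 3, so x = (-11 ± 3)/2: x = -4 or x = -7.

x = -7, x = -4, x = -1


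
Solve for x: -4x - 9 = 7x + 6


Starting with: -4x - 9 = 7x + 6
Move all x terms to left: (-4 - 7)x = 6 + 9
Simplify: -11x = 15
Divide both sides by -11: x = -15/11

x = -15/11


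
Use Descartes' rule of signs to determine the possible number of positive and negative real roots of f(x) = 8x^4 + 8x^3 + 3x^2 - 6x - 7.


Descartes' rule of signs:

For positive roots, count sign changes in f(x) = 8x^4 + 8x^3 + 3x^2 - 6x - 7:
Signs of coefficients: +, +, +, -, -
Number of sign changes: 1
Possible positive real roots: 1

For negative roots, examine f(-x) = 8x^4 - 8x^3 + 3x^2 + 6x - 7:
Signs of coefficients: +, -, +, +, -
Number of sign changes: 3
Possible negative real roots: 3, 1

Positive roots: 1; Negative roots: 3 or 1


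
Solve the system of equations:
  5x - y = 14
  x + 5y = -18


Using Cramer's rule:
Determinant D = (5)(5) - (1)(-1) = 25 + 1 = 26
Dx = (14)(5) - (-18)(-1) = 70 - 18 = 52
Dy = (5)(-18) - (1)(14) = -90 - 14 = -104
x = Dx/D = 52/26 = 2
y = Dy/D = -104/26 = -4

x = 2, y = -4


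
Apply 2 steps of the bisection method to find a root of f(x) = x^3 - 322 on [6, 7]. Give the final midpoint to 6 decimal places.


f(x) = x^3 - 322
f(6) = -106 < 0
f(7) = 21 > 0

Step 1: midpoint = (6.000000 + 7.000000)/2 = 6.500000
  f(6.500000) = -47.375000
  f(mid) < 0, so root is in [6.500000, 7.000000]

Step 2: midpoint = (6.500000 + 7.000000)/2 = 6.750000
  f(6.750000) = -14.453125
  f(mid) < 0, so root is in [6.750000, 7.000000]

midpoint = 6.750000


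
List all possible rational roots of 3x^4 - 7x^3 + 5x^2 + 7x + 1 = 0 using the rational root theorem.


Rational root theorem: possible roots are ±p/q where:
  p divides the constant term (1): p ∈ {1}
  q divides the leading coefficient (3): q ∈ {1, 3}

All possible rational roots: -1, -1/3, 1/3, 1

-1, -1/3, 1/3, 1


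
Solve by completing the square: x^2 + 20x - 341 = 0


Start: x^2 + 20x - 341 = 0
Move constant: x^2 + 20x = 341
Half of 20 is 10, squared is 100
Add 100 to both sides: x^2 + 20x + 100 = 441
(x + 10)^2 = 441
x + 10 = ±21
x = -10 + 21 = 11 or x = -10 - 21 = -31

x = -31, x = 11


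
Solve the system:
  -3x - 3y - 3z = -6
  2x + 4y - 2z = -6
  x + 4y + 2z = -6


Using Cramer's rule. Expand each determinant along the first row.
D  = (-3)*[4*2 - (-2)*4] - (-3)*[2*2 - (-2)*1] + (-3)*[2*4 - 4*1]
  = (-3)*(16) - (-3)*(6) + (-3)*(4) = -42
Dx = (-6)*[4*2 - (-2)*4] - (-3)*[(-6)*2 - (-2)*(-6)] + (-3)*[(-6)*4 - 4*(-6)]
  = (-6)*(16) - (-3)*(-24) + (-3)*(0) = -168
Dy = (-3)*[(-6)*2 - (-2)*(-6)] - (-6)*[2*2 - (-2)*1] + (-3)*[2*(-6) - (-6)*1]
  = (-3)*(-24) - (-6)*(6) + (-3)*(-6) = 126
Dz = (-3)*[4*(-6) - (-6)*4] - (-3)*[2*(-6) - (-6)*1] + (-6)*[2*4 - 4*1]
  = (-3)*(0) - (-3)*(-6) + (-6)*(4) = -42
x = Dx/D = -168/-42 = 4, y = Dy/D = 126/-42 = -3, z = Dz/D = -42/-42 = 1
Check eq1: (-3)(4) + (-3)(-3) + (-3)(1) = -6 = -6 ✓
Check eq2: (2)(4) + (4)(-3) + (-2)(1) = -6 = -6 ✓
Check eq3: (1)(4) + (4)(-3) + (2)(1) = -6 = -6 ✓

x = 4, y = -3, z = 1


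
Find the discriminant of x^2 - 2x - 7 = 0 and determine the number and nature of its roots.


For ax^2 + bx + c = 0, discriminant D = b^2 - 4ac
Here a = 1, b = -2, c = -7
D = (-2)^2 - 4(1)(-7) = 4 + 28 = 32

D = 32 > 0 but not a perfect square
The equation has 2 distinct real irrational roots.

Discriminant = 32, 2 distinct real irrational roots


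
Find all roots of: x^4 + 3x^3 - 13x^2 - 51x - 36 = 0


Let p(x) = x^4 + 3x^3 - 13x^2 - 51x - 36. By the rational root theorem (leading coefficient 1), any rational root is an integer divisor of 36: try ±1, ±2, ... in turn.
Test x = 1: value = -96 ≠ 0.
Test x = -1: value = 0 ✓, so (x + 1) is a factor.
Synthetic division by (x + 1): bring down 1; 1(-1) + 3 = 2; 2(-1) - 13 = -15; (-15)(-1) - 51 = -36; (-36)(-1) - 36 = 0 → quotient x^3 + 2x^2 - 15x - 36, remainder 0.
Continue with the quotient x^3 + 2x^2 - 15x - 36 (candidates must divide 36; re-test x = -1 first in case it repeats).
Test x = -1: value = -20 ≠ 0.
Test x = 2: value = -50 ≠ 0.
Test x = -2: value = -6 ≠ 0.
Test x = 3: value = -36 ≠ 0.
Test x = -3: value = 0 ✓, so (x + 3) is a factor.
Synthetic division by (x + 3): bring down 1; 1(-3) + 2 = -1; (-1)(-3) - 15 = -12; (-12)(-3) - 36 = 0 → quotient x^2 - x - 12, remainder 0.
Solve the quadratic x^2 - x - 12 = 0: discriminant = (-1)^2 - 4(1)(-12) = 1 + 48 = 49.
sqrt(49) = 7, so x = (1 ± 7)/2: x = 4 or x = -3.
Collecting all roots found:

x = -3 (multiplicity 2), x = -1, x = 4


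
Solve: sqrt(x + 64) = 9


Square both sides: x + 64 = 9^2 = 81
x = 81 - 64 = 17
x = 17
Check: sqrt(1*17 + 64) = sqrt(81) = 9 ✓

x = 17


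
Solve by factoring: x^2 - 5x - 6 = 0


We need two numbers that multiply to -6 and add to -5.
Those numbers are -6 and 1 (since (-6) * 1 = -6 and (-6) + 1 = -5).
So x^2 - 5x - 6 = (x - 6)(x + 1) = 0
Setting each factor to zero: x = 6 or x = -1

x = -1, x = 6


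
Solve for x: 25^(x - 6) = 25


Express both sides with the same base.
25 = 25^1
Since the bases match, equate exponents: x - 6 = 1
So x = 1 - (-6) = 7

x = 7


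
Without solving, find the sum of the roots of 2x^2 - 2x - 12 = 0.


By Vieta's formulas for ax^2 + bx + c = 0:
  Sum of roots = -b/a
  Product of roots = c/a

Here a = 2, b = -2, c = -12
Sum = -(-2)/2 = 1
Product = -12/2 = -6

Sum = 1


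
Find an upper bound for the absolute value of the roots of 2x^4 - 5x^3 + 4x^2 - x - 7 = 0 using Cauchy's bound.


Cauchy's bound: all roots r satisfy |r| <= 1 + max(|a_i/a_n|) for i = 0,...,n-1
where a_n is the leading coefficient.

Coefficients: [2, -5, 4, -1, -7]
Leading coefficient a_n = 2
Ratios |a_i/a_n|: 5/2, 2, 1/2, 7/2
Maximum ratio: 7/2
Cauchy's bound: |r| <= 1 + 7/2 = 9/2

Upper bound = 9/2


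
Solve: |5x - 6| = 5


An absolute value equation |expr| = 5 gives two cases:
Case 1: 5x - 6 = 5
  5x = 11, so x = 11/5
Case 2: 5x - 6 = -5
  5x = 1, so x = 1/5

x = 1/5, x = 11/5


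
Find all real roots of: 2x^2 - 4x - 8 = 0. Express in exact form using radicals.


Using the quadratic formula: x = (-b ± sqrt(b^2 - 4ac)) / (2a)
Here a = 2, b = -4, c = -8
Discriminant = b^2 - 4ac = (-4)^2 - 4(2)(-8) = 16 + 64 = 80
Since discriminant = 80 > 0, there are two real roots.
x = (4 ± 4*sqrt(5)) / 4
Simplifying: x = 1 ± sqrt(5)
Numerically: x ≈ 3.2361 or x ≈ -1.2361

x = 1 + sqrt(5) or x = 1 - sqrt(5)


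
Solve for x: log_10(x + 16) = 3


Convert to exponential form: x + 16 = 10^3 = 1000
x = 1000 - 16 = 984
Check: log_10(984 + 16) = log_10(1000) = log_10(1000) = 3 ✓

x = 984


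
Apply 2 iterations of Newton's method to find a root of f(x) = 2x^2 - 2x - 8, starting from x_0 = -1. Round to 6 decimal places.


Newton's method: x_(n+1) = x_n - f(x_n)/f'(x_n)
f(x) = 2x^2 - 2x - 8
f'(x) = 4x - 2

Iteration 1:
  f(-1.000000) = -4.000000
  f'(-1.000000) = -6.000000
  x_1 = -1.000000 - (-4.000000)/(-6.000000) = -1.666667

Iteration 2:
  f(-1.666667) = 0.888889
  f'(-1.666667) = -8.666667
  x_2 = -1.666667 - (0.888889)/(-8.666667) = -1.564103

x_2 = -1.564103


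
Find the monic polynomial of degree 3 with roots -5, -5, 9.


A monic polynomial with roots -5, -5, 9 is:
p(x) = (x + 5)(x + 5)(x - 9)
After multiplying by (x + 5): x + 5
After multiplying by (x + 5): x^2 + 10x + 25
After multiplying by (x - 9): x^3 + x^2 - 65x - 225

x^3 + x^2 - 65x - 225


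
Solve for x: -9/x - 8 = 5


Subtract -8 from both sides: -9/x = 13
Multiply both sides by x: -9 = 13 * x
Divide by 13: x = -9/13

x = -9/13


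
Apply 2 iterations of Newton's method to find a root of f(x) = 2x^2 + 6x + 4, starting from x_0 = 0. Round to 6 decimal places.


Newton's method: x_(n+1) = x_n - f(x_n)/f'(x_n)
f(x) = 2x^2 + 6x + 4
f'(x) = 4x + 6

Iteration 1:
  f(0.000000) = 4.000000
  f'(0.000000) = 6.000000
  x_1 = 0.000000 - (4.000000)/(6.000000) = -0.666667

Iteration 2:
  f(-0.666667) = 0.888889
  f'(-0.666667) = 3.333333
  x_2 = -0.666667 - (0.888889)/(3.333333) = -0.933333

x_2 = -0.933333


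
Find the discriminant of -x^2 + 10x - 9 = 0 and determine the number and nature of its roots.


For ax^2 + bx + c = 0, discriminant D = b^2 - 4ac
Here a = -1, b = 10, c = -9
D = (10)^2 - 4(-1)(-9) = 100 - 36 = 64

D = 64 > 0 and is a perfect square (sqrt = 8)
The equation has 2 distinct real rational roots.

Discriminant = 64, 2 distinct real rational roots


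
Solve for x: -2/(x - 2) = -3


Multiply both sides by (x - 2): -2 = -3(x - 2)
Distribute: -2 = -3x + 6
-3x = -2 - 6 = -8
x = 8/3

x = 8/3


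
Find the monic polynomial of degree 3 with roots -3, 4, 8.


A monic polynomial with roots -3, 4, 8 is:
p(x) = (x + 3)(x - 4)(x - 8)
After multiplying by (x + 3): x + 3
After multiplying by (x - 4): x^2 - x - 12
After multiplying by (x - 8): x^3 - 9x^2 - 4x + 96

x^3 - 9x^2 - 4x + 96


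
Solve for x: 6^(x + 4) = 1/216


Express both sides with the same base.
1/216 = 6^(-3)
Since the bases match, equate exponents: x + 4 = -3
So x = -3 - (4) = -7

x = -7


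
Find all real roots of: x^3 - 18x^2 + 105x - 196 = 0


Let p(x) = x^3 - 18x^2 + 105x - 196. By the rational root theorem (leading coefficient 1), any rational root is an integer divisor of 196: try ±1, ±2, ... in turn.
Test x = 1: value = -108 ≠ 0.
Test x = -1: value = -320 ≠ 0.
Test x = 2: value = -50 ≠ 0.
Test x = -2: value = -486 ≠ 0.
Test x = 4: value = 0 ✓, so (x - 4) is a factor.
Synthetic division by (x - 4): bring down 1; 1(4) - 18 = -14; (-14)(4) + 105 = 49; 49(4) - 196 = 0 → quotient x^2 - 14x + 49, remainder 0.
Solve the quadratic x^2 - 14x + 49 = 0: discriminant = (-14)^2 - 4(1)(49) = 196 - 196 = 0.
Discriminant = 0, so a double root: x = 14/2 = 7.

x = 4, x = 7 (multiplicity 2)


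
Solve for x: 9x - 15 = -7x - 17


Starting with: 9x - 15 = -7x - 17
Move all x terms to left: (9 + 7)x = -17 + 15
Simplify: 16x = -2
Divide both sides by 16: x = -1/8

x = -1/8


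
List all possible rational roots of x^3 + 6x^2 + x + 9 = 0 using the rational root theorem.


Rational root theorem: possible roots are ±p/q where:
  p divides the constant term (9): p ∈ {1, 3, 9}
  q divides the leading coefficient (1): q ∈ {1}

All possible rational roots: -9, -3, -1, 1, 3, 9

-9, -3, -1, 1, 3, 9


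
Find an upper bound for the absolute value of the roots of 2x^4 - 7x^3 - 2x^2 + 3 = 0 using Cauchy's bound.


Cauchy's bound: all roots r satisfy |r| <= 1 + max(|a_i/a_n|) for i = 0,...,n-1
where a_n is the leading coefficient.

Coefficients: [2, -7, -2, 0, 3]
Leading coefficient a_n = 2
Ratios |a_i/a_n|: 7/2, 1, 0, 3/2
Maximum ratio: 7/2
Cauchy's bound: |r| <= 1 + 7/2 = 9/2

Upper bound = 9/2


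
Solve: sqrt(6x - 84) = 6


Square both sides: 6x - 84 = 6^2 = 36
6x = 36 + 84 = 120
x = 20
Check: sqrt(6*20 - 84) = sqrt(36) = 6 ✓

x = 20


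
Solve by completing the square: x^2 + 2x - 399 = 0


Start: x^2 + 2x - 399 = 0
Move constant: x^2 + 2x = 399
Half of 2 is 1, squared is 1
Add 1 to both sides: x^2 + 2x + 1 = 400
(x + 1)^2 = 400
x + 1 = ±20
x = -1 + 20 = 19 or x = -1 - 20 = -21

x = -21, x = 19


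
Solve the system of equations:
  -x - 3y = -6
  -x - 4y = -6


Using Cramer's rule:
Determinant D = (-1)(-4) - (-1)(-3) = 4 - 3 = 1
Dx = (-6)(-4) - (-6)(-3) = 24 - 18 = 6
Dy = (-1)(-6) - (-1)(-6) = 6 - 6 = 0
x = Dx/D = 6/1 = 6
y = Dy/D = 0/1 = 0

x = 6, y = 0


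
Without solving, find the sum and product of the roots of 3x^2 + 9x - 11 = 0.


By Vieta's formulas for ax^2 + bx + c = 0:
  Sum of roots = -b/a
  Product of roots = c/a

Here a = 3, b = 9, c = -11
Sum = -(9)/3 = -3
Product = -11/3 = -11/3

Sum = -3, Product = -11/3


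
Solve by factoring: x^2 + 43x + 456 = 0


We need two numbers that multiply to 456 and add to 43.
Those numbers are 19 and 24 (since 19 * 24 = 456 and 19 + 24 = 43).
So x^2 + 43x + 456 = (x + 19)(x + 24) = 0
Setting each factor to zero: x = -19 or x = -24

x = -24, x = -19


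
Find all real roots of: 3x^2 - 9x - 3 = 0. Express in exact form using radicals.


Using the quadratic formula: x = (-b ± sqrt(b^2 - 4ac)) / (2a)
Here a = 3, b = -9, c = -3
Discriminant = b^2 - 4ac = (-9)^2 - 4(3)(-3) = 81 + 36 = 117
Since discriminant = 117 > 0, there are two real roots.
x = (9 ± 3*sqrt(13)) / 6
Simplifying: x = (3 ± sqrt(13)) / 2
Numerically: x ≈ 3.3028 or x ≈ -0.3028

x = (3 + sqrt(13)) / 2 or x = (3 - sqrt(13)) / 2


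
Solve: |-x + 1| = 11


An absolute value equation |expr| = 11 gives two cases:
Case 1: -x + 1 = 11
  -x = 10, so x = -10
Case 2: -x + 1 = -11
  -x = -12, so x = 12

x = -10, x = 12


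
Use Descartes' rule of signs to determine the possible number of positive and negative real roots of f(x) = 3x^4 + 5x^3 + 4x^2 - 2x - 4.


Descartes' rule of signs:

For positive roots, count sign changes in f(x) = 3x^4 + 5x^3 + 4x^2 - 2x - 4:
Signs of coefficients: +, +, +, -, -
Number of sign changes: 1
Possible positive real roots: 1

For negative roots, examine f(-x) = 3x^4 - 5x^3 + 4x^2 + 2x - 4:
Signs of coefficients: +, -, +, +, -
Number of sign changes: 3
Possible negative real roots: 3, 1

Positive roots: 1; Negative roots: 3 or 1


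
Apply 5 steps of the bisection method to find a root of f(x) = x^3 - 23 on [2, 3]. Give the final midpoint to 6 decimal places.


f(x) = x^3 - 23
f(2) = -15 < 0
f(3) = 4 > 0

Step 1: midpoint = (2.000000 + 3.000000)/2 = 2.500000
  f(2.500000) = -7.375000
  f(mid) < 0, so root is in [2.500000, 3.000000]

Step 2: midpoint = (2.500000 + 3.000000)/2 = 2.750000
  f(2.750000) = -2.203125
  f(mid) < 0, so root is in [2.750000, 3.000000]

Step 3: midpoint = (2.750000 + 3.000000)/2 = 2.875000
  f(2.875000) = 0.763672
  f(mid) > 0, so root is in [2.750000, 2.875000]

Step 4: midpoint = (2.750000 + 2.875000)/2 = 2.812500
  f(2.812500) = -0.752686
  f(mid) < 0, so root is in [2.812500, 2.875000]

Step 5: midpoint = (2.812500 + 2.875000)/2 = 2.843750
  f(2.843750) = -0.002838
  f(mid) < 0, so root is in [2.843750, 2.875000]

midpoint = 2.843750


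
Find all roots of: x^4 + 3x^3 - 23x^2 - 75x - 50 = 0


Let p(x) = x^4 + 3x^3 - 23x^2 - 75x - 50. By the rational root theorem (leading coefficient 1), any rational root is an integer divisor of 50: try ±1, ±2, ... in turn.
Test x = 1: value = -144 ≠ 0.
Test x = -1: value = 0 ✓, so (x + 1) is a factor.
Synthetic division by (x + 1): bring down 1; 1(-1) + 3 = 2; 2(-1) - 23 = -25; (-25)(-1) - 75 = -50; (-50)(-1) - 50 = 0 → quotient x^3 + 2x^2 - 25x - 50, remainder 0.
Continue with the quotient x^3 + 2x^2 - 25x - 50 (candidates must divide 50; re-test x = -1 first in case it repeats).
Test x = -1: value = -24 ≠ 0.
Test x = 2: value = -84 ≠ 0.
Test x = -2: value = 0 ✓, so (x + 2) is a factor.
Synthetic division by (x + 2): bring down 1; 1(-2) + 2 = 0; 0(-2) - 25 = -25; (-25)(-2) - 50 = 0 → quotient x^2 - 25, remainder 0.
Solve the quadratic x^2 - 25 = 0: discriminant = 0^2 - 4(1)(-25) = 0 + 100 = 100.
sqrt(100) = 10, so x = (0 ± 10)/2: x = 5 or x = -5.
Collecting all roots found:

x = -5, x = -2, x = -1, x = 5


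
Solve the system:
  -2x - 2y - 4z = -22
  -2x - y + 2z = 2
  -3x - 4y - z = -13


Using Cramer's rule. Expand each determinant along the first row.
D  = (-2)*[(-1)*(-1) - 2*(-4)] - (-2)*[(-2)*(-1) - 2*(-3)] + (-4)*[(-2)*(-4) - (-1)*(-3)]
  = (-2)*(9) - (-2)*(8) + (-4)*(5) = -22
Dx = (-22)*[(-1)*(-1) - 2*(-4)] - (-2)*[2*(-1) - 2*(-13)] + (-4)*[2*(-4) - (-1)*(-13)]
  = (-22)*(9) - (-2)*(24) + (-4)*(-21) = -66
Dy = (-2)*[2*(-1) - 2*(-13)] - (-22)*[(-2)*(-1) - 2*(-3)] + (-4)*[(-2)*(-13) - 2*(-3)]
  = (-2)*(24) - (-22)*(8) + (-4)*(32) = 0
Dz = (-2)*[(-1)*(-13) - 2*(-4)] - (-2)*[(-2)*(-13) - 2*(-3)] + (-22)*[(-2)*(-4) - (-1)*(-3)]
  = (-2)*(21) - (-2)*(32) + (-22)*(5) = -88
x = Dx/D = -66/-22 = 3, y = Dy/D = 0/-22 = 0, z = Dz/D = -88/-22 = 4
Check eq1: (-2)(3) + (-2)(0) + (-4)(4) = -22 = -22 ✓
Check eq2: (-2)(3) + (-1)(0) + (2)(4) = 2 = 2 ✓
Check eq3: (-3)(3) + (-4)(0) + (-1)(4) = -13 = -13 ✓

x = 3, y = 0, z = 4


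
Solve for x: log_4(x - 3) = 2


Convert to exponential form: x - 3 = 4^2 = 16
x = 16 + 3 = 19
Check: log_4(19 - 3) = log_4(16) = log_4(16) = 2 ✓

x = 19


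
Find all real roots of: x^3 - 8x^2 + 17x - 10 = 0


Let p(x) = x^3 - 8x^2 + 17x - 10. By the rational root theorem (leading coefficient 1), any rational root is an integer divisor of 10: try ±1, ±2, ... in turn.
Test x = 1: value = 0 ✓, so (x - 1) is a factor.
Synthetic division by (x - 1): bring down 1; 1(1) - 8 = -7; (-7)(1) + 17 = 10; 10(1) - 10 = 0 → quotient x^2 - 7x + 10, remainder 0.
Solve the quadratic x^2 - 7x + 10 = 0: discriminant = (-7)^2 - 4(1)(10) = 49 - 40 = 9.
sqrt(9) = 3, so x = (7 ± 3)/2: x = 5 or x = 2.

x = 1, x = 2, x = 5


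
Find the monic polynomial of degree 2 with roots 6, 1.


A monic polynomial with roots 6, 1 is:
p(x) = (x - 6)(x - 1)
After multiplying by (x - 6): x - 6
After multiplying by (x - 1): x^2 - 7x + 6

x^2 - 7x + 6


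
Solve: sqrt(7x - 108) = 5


Square both sides: 7x - 108 = 5^2 = 25
7x = 25 + 108 = 133
x = 19
Check: sqrt(7*19 - 108) = sqrt(25) = 5 ✓

x = 19


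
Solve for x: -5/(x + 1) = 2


Multiply both sides by (x + 1): -5 = 2(x + 1)
Distribute: -5 = 2x + 2
2x = -5 - 2 = -7
x = -7/2

x = -7/2


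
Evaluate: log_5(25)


We need the exponent such that 5^? = 25
5^2 = 25
Therefore log_5(25) = 2

2


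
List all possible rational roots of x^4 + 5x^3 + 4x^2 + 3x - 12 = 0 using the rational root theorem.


Rational root theorem: possible roots are ±p/q where:
  p divides the constant term (-12): p ∈ {1, 2, 3, 4, 6, 12}
  q divides the leading coefficient (1): q ∈ {1}

All possible rational roots: -12, -6, -4, -3, -2, -1, 1, 2, 3, 4, 6, 12

-12, -6, -4, -3, -2, -1, 1, 2, 3, 4, 6, 12


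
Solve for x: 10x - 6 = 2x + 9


Starting with: 10x - 6 = 2x + 9
Move all x terms to left: (10 - 2)x = 9 + 6
Simplify: 8x = 15
Divide both sides by 8: x = 15/8

x = 15/8


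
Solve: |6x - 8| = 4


An absolute value equation |expr| = 4 gives two cases:
Case 1: 6x - 8 = 4
  6x = 12, so x = 2
Case 2: 6x - 8 = -4
  6x = 4, so x = 2/3

x = 2/3, x = 2


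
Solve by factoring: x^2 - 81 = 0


We need two numbers that multiply to -81 and add to 0.
Those numbers are 9 and -9 (since 9 * (-9) = -81 and 9 + (-9) = 0).
So x^2 - 81 = (x + 9)(x - 9) = 0
Setting each factor to zero: x = -9 or x = 9

x = -9, x = 9


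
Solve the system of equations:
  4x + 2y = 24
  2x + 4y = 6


Using Cramer's rule:
Determinant D = (4)(4) - (2)(2) = 16 - 4 = 12
Dx = (24)(4) - (6)(2) = 96 - 12 = 84
Dy = (4)(6) - (2)(24) = 24 - 48 = -24
x = Dx/D = 84/12 = 7
y = Dy/D = -24/12 = -2

x = 7, y = -2


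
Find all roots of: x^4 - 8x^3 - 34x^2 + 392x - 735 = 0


Let p(x) = x^4 - 8x^3 - 34x^2 + 392x - 735. By the rational root theorem (leading coefficient 1), any rational root is an integer divisor of 735: try ±1, ±2, ... in turn.
Test x = 1: value = -384 ≠ 0.
Test x = -1: value = -1152 ≠ 0.
Test x = 3: value = 0 ✓, so (x - 3) is a factor.
Synthetic division by (x - 3): bring down 1; 1(3) - 8 = -5; (-5)(3) - 34 = -49; (-49)(3) + 392 = 245; 245(3) - 735 = 0 → quotient x^3 - 5x^2 - 49x + 245, remainder 0.
Continue with the quotient x^3 - 5x^2 - 49x + 245 (candidates must divide 245).
Test x = 5: value = 0 ✓, so (x - 5) is a factor.
Synthetic division by (x - 5): bring down 1; 1(5) - 5 = 0; 0(5) - 49 = -49; (-49)(5) + 245 = 0 → quotient x^2 - 49, remainder 0.
Solve the quadratic x^2 - 49 = 0: discriminant = 0^2 - 4(1)(-49) = 0 + 196 = 196.
sqrt(196) = 14, so x = (0 ± 14)/2: x = 7 or x = -7.
Collecting all roots found:

x = -7, x = 3, x = 5, x = 7


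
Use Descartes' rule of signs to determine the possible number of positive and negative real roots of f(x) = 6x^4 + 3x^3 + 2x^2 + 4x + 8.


Descartes' rule of signs:

For positive roots, count sign changes in f(x) = 6x^4 + 3x^3 + 2x^2 + 4x + 8:
Signs of coefficients: +, +, +, +, +
Number of sign changes: 0
Possible positive real roots: 0

For negative roots, examine f(-x) = 6x^4 - 3x^3 + 2x^2 - 4x + 8:
Signs of coefficients: +, -, +, -, +
Number of sign changes: 4
Possible negative real roots: 4, 2, 0

Positive roots: 0; Negative roots: 4 or 2 or 0


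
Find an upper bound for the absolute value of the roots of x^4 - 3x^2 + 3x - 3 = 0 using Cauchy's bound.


Cauchy's bound: all roots r satisfy |r| <= 1 + max(|a_i/a_n|) for i = 0,...,n-1
where a_n is the leading coefficient.

Coefficients: [1, 0, -3, 3, -3]
Leading coefficient a_n = 1
Ratios |a_i/a_n|: 0, 3, 3, 3
Maximum ratio: 3
Cauchy's bound: |r| <= 1 + 3 = 4

Upper bound = 4


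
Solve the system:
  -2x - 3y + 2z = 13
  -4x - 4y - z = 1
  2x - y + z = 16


Using Cramer's rule. Expand each determinant along the first row.
D  = (-2)*[(-4)*1 - (-1)*(-1)] - (-3)*[(-4)*1 - (-1)*2] + 2*[(-4)*(-1) - (-4)*2]
  = (-2)*(-5) - (-3)*(-2) + 2*(12) = 28
Dx = 13*[(-4)*1 - (-1)*(-1)] - (-3)*[1*1 - (-1)*16] + 2*[1*(-1) - (-4)*16]
  = 13*(-5) - (-3)*(17) + 2*(63) = 112
Dy = (-2)*[1*1 - (-1)*16] - 13*[(-4)*1 - (-1)*2] + 2*[(-4)*16 - 1*2]
  = (-2)*(17) - 13*(-2) + 2*(-66) = -140
Dz = (-2)*[(-4)*16 - 1*(-1)] - (-3)*[(-4)*16 - 1*2] + 13*[(-4)*(-1) - (-4)*2]
  = (-2)*(-63) - (-3)*(-66) + 13*(12) = 84
x = Dx/D = 112/28 = 4, y = Dy/D = -140/28 = -5, z = Dz/D = 84/28 = 3
Check eq1: (-2)(4) + (-3)(-5) + (2)(3) = 13 = 13 ✓
Check eq2: (-4)(4) + (-4)(-5) + (-1)(3) = 1 = 1 ✓
Check eq3: (2)(4) + (-1)(-5) + (1)(3) = 16 = 16 ✓

x = 4, y = -5, z = 3


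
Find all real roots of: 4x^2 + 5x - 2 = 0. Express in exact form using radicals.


Using the quadratic formula: x = (-b ± sqrt(b^2 - 4ac)) / (2a)
Here a = 4, b = 5, c = -2
Discriminant = b^2 - 4ac = 5^2 - 4(4)(-2) = 25 + 32 = 57
Since discriminant = 57 > 0, there are two real roots.
x = (-5 ± sqrt(57)) / 8
Numerically: x ≈ 0.3187 or x ≈ -1.5687

x = (-5 + sqrt(57)) / 8 or x = (-5 - sqrt(57)) / 8


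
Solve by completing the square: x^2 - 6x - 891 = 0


Start: x^2 - 6x - 891 = 0
Move constant: x^2 - 6x = 891
Half of -6 is -3, squared is 9
Add 9 to both sides: x^2 - 6x + 9 = 900
(x - 3)^2 = 900
x - 3 = ±30
x = 3 + 30 = 33 or x = 3 - 30 = -27

x = -27, x = 33


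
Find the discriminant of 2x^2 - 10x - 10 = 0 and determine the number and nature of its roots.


For ax^2 + bx + c = 0, discriminant D = b^2 - 4ac
Here a = 2, b = -10, c = -10
D = (-10)^2 - 4(2)(-10) = 100 + 80 = 180

D = 180 > 0 but not a perfect square
The equation has 2 distinct real irrational roots.

Discriminant = 180, 2 distinct real irrational roots


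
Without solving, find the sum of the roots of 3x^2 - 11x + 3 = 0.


By Vieta's formulas for ax^2 + bx + c = 0:
  Sum of roots = -b/a
  Product of roots = c/a

Here a = 3, b = -11, c = 3
Sum = -(-11)/3 = 11/3
Product = 3/3 = 1

Sum = 11/3


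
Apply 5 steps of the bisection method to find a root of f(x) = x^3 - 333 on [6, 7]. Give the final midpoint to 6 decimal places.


f(x) = x^3 - 333
f(6) = -117 < 0
f(7) = 10 > 0

Step 1: midpoint = (6.000000 + 7.000000)/2 = 6.500000
  f(6.500000) = -58.375000
  f(mid) < 0, so root is in [6.500000, 7.000000]

Step 2: midpoint = (6.500000 + 7.000000)/2 = 6.750000
  f(6.750000) = -25.453125
  f(mid) < 0, so root is in [6.750000, 7.000000]

Step 3: midpoint = (6.750000 + 7.000000)/2 = 6.875000
  f(6.875000) = -8.048828
  f(mid) < 0, so root is in [6.875000, 7.000000]

Step 4: midpoint = (6.875000 + 7.000000)/2 = 6.937500
  f(6.937500) = 0.894287
  f(mid) > 0, so root is in [6.875000, 6.937500]

Step 5: midpoint = (6.875000 + 6.937500)/2 = 6.906250
  f(6.906250) = -3.597504
  f(mid) < 0, so root is in [6.906250, 6.937500]

midpoint = 6.906250


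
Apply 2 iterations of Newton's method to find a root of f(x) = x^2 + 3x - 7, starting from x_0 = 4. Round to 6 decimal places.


Newton's method: x_(n+1) = x_n - f(x_n)/f'(x_n)
f(x) = x^2 + 3x - 7
f'(x) = 2x + 3

Iteration 1:
  f(4.000000) = 21.000000
  f'(4.000000) = 11.000000
  x_1 = 4.000000 - (21.000000)/(11.000000) = 2.090909

Iteration 2:
  f(2.090909) = 3.644628
  f'(2.090909) = 7.181818
  x_2 = 2.090909 - (3.644628)/(7.181818) = 1.583429

x_2 = 1.583429


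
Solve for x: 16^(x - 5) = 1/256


Express both sides with the same base.
1/256 = 16^(-2)
Since the bases match, equate exponents: x - 5 = -2
So x = -2 - (-5) = 3

x = 3


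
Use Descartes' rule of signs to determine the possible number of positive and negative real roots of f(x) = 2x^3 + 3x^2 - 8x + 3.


Descartes' rule of signs:

For positive roots, count sign changes in f(x) = 2x^3 + 3x^2 - 8x + 3:
Signs of coefficients: +, +, -, +
Number of sign changes: 2
Possible positive real roots: 2, 0

For negative roots, examine f(-x) = -2x^3 + 3x^2 + 8x + 3:
Signs of coefficients: -, +, +, +
Number of sign changes: 1
Possible negative real roots: 1

Positive roots: 2 or 0; Negative roots: 1


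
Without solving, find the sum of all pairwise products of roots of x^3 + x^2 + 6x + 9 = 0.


By Vieta's formulas for x^3 + bx^2 + cx + d = 0:
  r1 + r2 + r3 = -b/a = -1
  r1*r2 + r1*r3 + r2*r3 = c/a = 6
  r1*r2*r3 = -d/a = -9


Sum of pairwise products = 6


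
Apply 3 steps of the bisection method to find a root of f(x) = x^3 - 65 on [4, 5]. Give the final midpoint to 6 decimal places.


f(x) = x^3 - 65
f(4) = -1 < 0
f(5) = 60 > 0

Step 1: midpoint = (4.000000 + 5.000000)/2 = 4.500000
  f(4.500000) = 26.125000
  f(mid) > 0, so root is in [4.000000, 4.500000]

Step 2: midpoint = (4.000000 + 4.500000)/2 = 4.250000
  f(4.250000) = 11.765625
  f(mid) > 0, so root is in [4.000000, 4.250000]

Step 3: midpoint = (4.000000 + 4.250000)/2 = 4.125000
  f(4.125000) = 5.189453
  f(mid) > 0, so root is in [4.000000, 4.125000]

midpoint = 4.125000


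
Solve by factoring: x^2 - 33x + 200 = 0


We need two numbers that multiply to 200 and add to -33.
Those numbers are -8 and -25 (since (-8) * (-25) = 200 and (-8) + (-25) = -33).
So x^2 - 33x + 200 = (x - 8)(x - 25) = 0
Setting each factor to zero: x = 8 or x = 25

x = 8, x = 25


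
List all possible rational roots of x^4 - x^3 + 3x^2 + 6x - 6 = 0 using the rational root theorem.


Rational root theorem: possible roots are ±p/q where:
  p divides the constant term (-6): p ∈ {1, 2, 3, 6}
  q divides the leading coefficient (1): q ∈ {1}

All possible rational roots: -6, -3, -2, -1, 1, 2, 3, 6

-6, -3, -2, -1, 1, 2, 3, 6


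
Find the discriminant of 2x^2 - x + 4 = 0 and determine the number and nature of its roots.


For ax^2 + bx + c = 0, discriminant D = b^2 - 4ac
Here a = 2, b = -1, c = 4
D = (-1)^2 - 4(2)(4) = 1 - 32 = -31

D = -31 < 0
The equation has no real roots (2 complex conjugate roots).

Discriminant = -31, no real roots (2 complex conjugate roots)


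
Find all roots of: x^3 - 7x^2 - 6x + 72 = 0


Let p(x) = x^3 - 7x^2 - 6x + 72. By the rational root theorem (leading coefficient 1), any rational root is an integer divisor of 72: try ±1, ±2, ... in turn.
Test x = 1: value = 60 ≠ 0.
Test x = -1: value = 70 ≠ 0.
Test x = 2: value = 40 ≠ 0.
Test x = -2: value = 48 ≠ 0.
Test x = 3: value = 18 ≠ 0.
Test x = -3: value = 0 ✓, so (x + 3) is a factor.
Synthetic division by (x + 3): bring down 1; 1(-3) - 7 = -10; (-10)(-3) - 6 = 24; 24(-3) + 72 = 0 → quotient x^2 - 10x + 24, remainder 0.
Solve the quadratic x^2 - 10x + 24 = 0: discriminant = (-10)^2 - 4(1)(24) = 100 - 96 = 4.
sqrt(4) = 2, so x = (10 ± 2)/2: x = 6 or x = 4.
Collecting all roots found:

x = -3, x = 4, x = 6


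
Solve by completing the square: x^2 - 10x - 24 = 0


Start: x^2 - 10x - 24 = 0
Move constant: x^2 - 10x = 24
Half of -10 is -5, squared is 25
Add 25 to both sides: x^2 - 10x + 25 = 49
(x - 5)^2 = 49
x - 5 = ±7
x = 5 + 7 = 12 or x = 5 - 7 = -2

x = -2, x = 12


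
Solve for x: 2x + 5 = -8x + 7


Starting with: 2x + 5 = -8x + 7
Move all x terms to left: (2 + 8)x = 7 - 5
Simplify: 10x = 2
Divide both sides by 10: x = 1/5

x = 1/5


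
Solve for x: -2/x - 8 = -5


Subtract -8 from both sides: -2/x = 3
Multiply both sides by x: -2 = 3 * x
Divide by 3: x = -2/3

x = -2/3


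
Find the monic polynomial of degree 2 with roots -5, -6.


A monic polynomial with roots -5, -6 is:
p(x) = (x + 5)(x + 6)
After multiplying by (x + 5): x + 5
After multiplying by (x + 6): x^2 + 11x + 30

x^2 + 11x + 30


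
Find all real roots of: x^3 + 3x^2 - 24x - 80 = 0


Let p(x) = x^3 + 3x^2 - 24x - 80. By the rational root theorem (leading coefficient 1), any rational root is an integer divisor of 80: try ±1, ±2, ... in turn.
Test x = 1: value = -100 ≠ 0.
Test x = -1: value = -54 ≠ 0.
Test x = 2: value = -108 ≠ 0.
Test x = -2: value = -28 ≠ 0.
Test x = 4: value = -64 ≠ 0.
Test x = -4: value = 0 ✓, so (x + 4) is a factor.
Synthetic division by (x + 4): bring down 1; 1(-4) + 3 = -1; (-1)(-4) - 24 = -20; (-20)(-4) - 80 = 0 → quotient x^2 - x - 20, remainder 0.
Solve the quadratic x^2 - x - 20 = 0: discriminant = (-1)^2 - 4(1)(-20) = 1 + 80 = 81.
sqrt(81) = 9, so x = (1 ± 9)/2: x = 5 or x = -4.

x = -4 (multiplicity 2), x = 5


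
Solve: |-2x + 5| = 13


An absolute value equation |expr| = 13 gives two cases:
Case 1: -2x + 5 = 13
  -2x = 8, so x = -4
Case 2: -2x + 5 = -13
  -2x = -18, so x = 9

x = -4, x = 9


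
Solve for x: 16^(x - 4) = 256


Express both sides with the same base.
256 = 16^2
Since the bases match, equate exponents: x - 4 = 2
So x = 2 - (-4) = 6

x = 6


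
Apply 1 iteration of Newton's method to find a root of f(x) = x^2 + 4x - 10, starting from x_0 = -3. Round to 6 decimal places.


Newton's method: x_(n+1) = x_n - f(x_n)/f'(x_n)
f(x) = x^2 + 4x - 10
f'(x) = 2x + 4

Iteration 1:
  f(-3.000000) = -13.000000
  f'(-3.000000) = -2.000000
  x_1 = -3.000000 - (-13.000000)/(-2.000000) = -9.500000

x_1 = -9.500000


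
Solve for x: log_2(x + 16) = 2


Convert to exponential form: x + 16 = 2^2 = 4
x = 4 - 16 = -12
Check: log_2(-12 + 16) = log_2(4) = log_2(4) = 2 ✓

x = -12


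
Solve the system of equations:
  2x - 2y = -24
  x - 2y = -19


Using Cramer's rule:
Determinant D = (2)(-2) - (1)(-2) = -4 + 2 = -2
Dx = (-24)(-2) - (-19)(-2) = 48 - 38 = 10
Dy = (2)(-19) - (1)(-24) = -38 + 24 = -14
x = Dx/D = 10/-2 = -5
y = Dy/D = -14/-2 = 7

x = -5, y = 7


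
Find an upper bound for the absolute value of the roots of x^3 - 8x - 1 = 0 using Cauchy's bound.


Cauchy's bound: all roots r satisfy |r| <= 1 + max(|a_i/a_n|) for i = 0,...,n-1
where a_n is the leading coefficient.

Coefficients: [1, 0, -8, -1]
Leading coefficient a_n = 1
Ratios |a_i/a_n|: 0, 8, 1
Maximum ratio: 8
Cauchy's bound: |r| <= 1 + 8 = 9

Upper bound = 9


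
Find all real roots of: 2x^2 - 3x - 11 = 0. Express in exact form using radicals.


Using the quadratic formula: x = (-b ± sqrt(b^2 - 4ac)) / (2a)
Here a = 2, b = -3, c = -11
Discriminant = b^2 - 4ac = (-3)^2 - 4(2)(-11) = 9 + 88 = 97
Since discriminant = 97 > 0, there are two real roots.
x = (3 ± sqrt(97)) / 4
Numerically: x ≈ 3.2122 or x ≈ -1.7122

x = (3 + sqrt(97)) / 4 or x = (3 - sqrt(97)) / 4


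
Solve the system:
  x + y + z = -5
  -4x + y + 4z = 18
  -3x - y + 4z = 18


Using Cramer's rule. Expand each determinant along the first row.
D  = 1*[1*4 - 4*(-1)] - 1*[(-4)*4 - 4*(-3)] + 1*[(-4)*(-1) - 1*(-3)]
  = 1*(8) - 1*(-4) + 1*(7) = 19
Dx = (-5)*[1*4 - 4*(-1)] - 1*[18*4 - 4*18] + 1*[18*(-1) - 1*18]
  = (-5)*(8) - 1*(0) + 1*(-36) = -76
Dy = 1*[18*4 - 4*18] - (-5)*[(-4)*4 - 4*(-3)] + 1*[(-4)*18 - 18*(-3)]
  = 1*(0) - (-5)*(-4) + 1*(-18) = -38
Dz = 1*[1*18 - 18*(-1)] - 1*[(-4)*18 - 18*(-3)] + (-5)*[(-4)*(-1) - 1*(-3)]
  = 1*(36) - 1*(-18) + (-5)*(7) = 19
x = Dx/D = -76/19 = -4, y = Dy/D = -38/19 = -2, z = Dz/D = 19/19 = 1
Check eq1: (1)(-4) + (1)(-2) + (1)(1) = -5 = -5 ✓
Check eq2: (-4)(-4) + (1)(-2) + (4)(1) = 18 = 18 ✓
Check eq3: (-3)(-4) + (-1)(-2) + (4)(1) = 18 = 18 ✓

x = -4, y = -2, z = 1


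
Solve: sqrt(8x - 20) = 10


Square both sides: 8x - 20 = 10^2 = 100
8x = 100 + 20 = 120
x = 15
Check: sqrt(8*15 - 20) = sqrt(100) = 10 ✓

x = 15


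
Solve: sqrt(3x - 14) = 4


Square both sides: 3x - 14 = 4^2 = 16
3x = 16 + 14 = 30
x = 10
Check: sqrt(3*10 - 14) = sqrt(16) = 4 ✓

x = 10


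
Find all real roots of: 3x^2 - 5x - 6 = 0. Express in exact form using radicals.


Using the quadratic formula: x = (-b ± sqrt(b^2 - 4ac)) / (2a)
Here a = 3, b = -5, c = -6
Discriminant = b^2 - 4ac = (-5)^2 - 4(3)(-6) = 25 + 72 = 97
Since discriminant = 97 > 0, there are two real roots.
x = (5 ± sqrt(97)) / 6
Numerically: x ≈ 2.4748 or x ≈ -0.8081

x = (5 + sqrt(97)) / 6 or x = (5 - sqrt(97)) / 6


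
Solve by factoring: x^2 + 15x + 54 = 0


We need two numbers that multiply to 54 and add to 15.
Those numbers are 9 and 6 (since 9 * 6 = 54 and 9 + 6 = 15).
So x^2 + 15x + 54 = (x + 9)(x + 6) = 0
Setting each factor to zero: x = -9 or x = -6

x = -9, x = -6
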